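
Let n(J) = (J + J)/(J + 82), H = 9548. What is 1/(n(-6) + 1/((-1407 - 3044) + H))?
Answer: -96843/15272 ≈ -6.3412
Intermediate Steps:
n(J) = 2*J/(82 + J) (n(J) = (2*J)/(82 + J) = 2*J/(82 + J))
1/(n(-6) + 1/((-1407 - 3044) + H)) = 1/(2*(-6)/(82 - 6) + 1/((-1407 - 3044) + 9548)) = 1/(2*(-6)/76 + 1/(-4451 + 9548)) = 1/(2*(-6)*(1/76) + 1/5097) = 1/(-3/19 + 1/5097) = 1/(-15272/96843) = -96843/15272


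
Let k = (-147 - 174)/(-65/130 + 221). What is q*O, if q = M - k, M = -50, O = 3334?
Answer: -23791424/147 ≈ -1.6185e+5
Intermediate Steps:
k = -214/147 (k = -321/(-65*1/130 + 221) = -321/(-½ + 221) = -321/441/2 = -321*2/441 = -214/147 ≈ -1.4558)
q = -7136/147 (q = -50 - 1*(-214/147) = -50 + 214/147 = -7136/147 ≈ -48.544)
q*O = -7136/147*3334 = -23791424/147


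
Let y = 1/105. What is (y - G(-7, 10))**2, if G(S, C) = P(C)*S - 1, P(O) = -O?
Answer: 52475536/11025 ≈ 4759.7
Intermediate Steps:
y = 1/105 ≈ 0.0095238
G(S, C) = -1 - C*S (G(S, C) = (-C)*S - 1 = -C*S - 1 = -1 - C*S)
(y - G(-7, 10))**2 = (1/105 - (-1 - 1*10*(-7)))**2 = (1/105 - (-1 + 70))**2 = (1/105 - 1*69)**2 = (1/105 - 69)**2 = (-7244/105)**2 = 52475536/11025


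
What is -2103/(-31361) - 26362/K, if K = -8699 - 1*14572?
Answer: 875677595/729801831 ≈ 1.1999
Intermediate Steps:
K = -23271 (K = -8699 - 14572 = -23271)
-2103/(-31361) - 26362/K = -2103/(-31361) - 26362/(-23271) = -2103*(-1/31361) - 26362*(-1/23271) = 2103/31361 + 26362/23271 = 875677595/729801831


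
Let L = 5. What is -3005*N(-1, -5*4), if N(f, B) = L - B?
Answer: -75125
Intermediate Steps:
N(f, B) = 5 - B
-3005*N(-1, -5*4) = -3005*(5 - (-5)*4) = -3005*(5 - 1*(-20)) = -3005*(5 + 20) = -3005*25 = -75125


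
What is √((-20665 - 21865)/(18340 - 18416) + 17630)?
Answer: √26265790/38 ≈ 134.87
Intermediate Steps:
√((-20665 - 21865)/(18340 - 18416) + 17630) = √(-42530/(-76) + 17630) = √(-42530*(-1/76) + 17630) = √(21265/38 + 17630) = √(691205/38) = √26265790/38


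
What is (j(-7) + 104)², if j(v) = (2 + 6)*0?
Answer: 10816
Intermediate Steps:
j(v) = 0 (j(v) = 8*0 = 0)
(j(-7) + 104)² = (0 + 104)² = 104² = 10816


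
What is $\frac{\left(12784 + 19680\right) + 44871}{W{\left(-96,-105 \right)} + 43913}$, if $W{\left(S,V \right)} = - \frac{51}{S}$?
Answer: $\frac{2474720}{1405233} \approx 1.7611$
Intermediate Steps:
$\frac{\left(12784 + 19680\right) + 44871}{W{\left(-96,-105 \right)} + 43913} = \frac{\left(12784 + 19680\right) + 44871}{- \frac{51}{-96} + 43913} = \frac{32464 + 44871}{\left(-51\right) \left(- \frac{1}{96}\right) + 43913} = \frac{77335}{\frac{17}{32} + 43913} = \frac{77335}{\frac{1405233}{32}} = 77335 \cdot \frac{32}{1405233} = \frac{2474720}{1405233}$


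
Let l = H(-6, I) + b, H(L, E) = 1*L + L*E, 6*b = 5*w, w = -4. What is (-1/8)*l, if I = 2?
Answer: 8/3 ≈ 2.6667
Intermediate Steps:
b = -10/3 (b = (5*(-4))/6 = (⅙)*(-20) = -10/3 ≈ -3.3333)
H(L, E) = L + E*L
l = -64/3 (l = -6*(1 + 2) - 10/3 = -6*3 - 10/3 = -18 - 10/3 = -64/3 ≈ -21.333)
(-1/8)*l = -1/8*(-64/3) = -1*⅛*(-64/3) = -⅛*(-64/3) = 8/3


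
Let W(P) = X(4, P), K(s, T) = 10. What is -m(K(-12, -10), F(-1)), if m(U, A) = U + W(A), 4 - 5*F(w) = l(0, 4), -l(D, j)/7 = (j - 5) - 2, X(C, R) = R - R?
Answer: -10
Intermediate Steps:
X(C, R) = 0
W(P) = 0
l(D, j) = 49 - 7*j (l(D, j) = -7*((j - 5) - 2) = -7*((-5 + j) - 2) = -7*(-7 + j) = 49 - 7*j)
F(w) = -17/5 (F(w) = ⅘ - (49 - 7*4)/5 = ⅘ - (49 - 28)/5 = ⅘ - ⅕*21 = ⅘ - 21/5 = -17/5)
m(U, A) = U (m(U, A) = U + 0 = U)
-m(K(-12, -10), F(-1)) = -1*10 = -10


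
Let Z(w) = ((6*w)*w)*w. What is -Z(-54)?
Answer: 944784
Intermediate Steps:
Z(w) = 6*w**3 (Z(w) = (6*w**2)*w = 6*w**3)
-Z(-54) = -6*(-54)**3 = -6*(-157464) = -1*(-944784) = 944784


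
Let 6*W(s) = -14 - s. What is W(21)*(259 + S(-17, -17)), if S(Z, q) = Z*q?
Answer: -9590/3 ≈ -3196.7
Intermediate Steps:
W(s) = -7/3 - s/6 (W(s) = (-14 - s)/6 = -7/3 - s/6)
W(21)*(259 + S(-17, -17)) = (-7/3 - ⅙*21)*(259 - 17*(-17)) = (-7/3 - 7/2)*(259 + 289) = -35/6*548 = -9590/3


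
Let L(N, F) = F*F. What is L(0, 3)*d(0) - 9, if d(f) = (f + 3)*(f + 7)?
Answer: 180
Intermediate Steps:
L(N, F) = F²
d(f) = (3 + f)*(7 + f)
L(0, 3)*d(0) - 9 = 3²*(21 + 0² + 10*0) - 9 = 9*(21 + 0 + 0) - 9 = 9*21 - 9 = 189 - 9 = 180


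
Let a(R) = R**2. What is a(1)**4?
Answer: 1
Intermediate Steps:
a(1)**4 = (1**2)**4 = 1**4 = 1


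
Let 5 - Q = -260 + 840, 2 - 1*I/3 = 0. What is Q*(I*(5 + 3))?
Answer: -27600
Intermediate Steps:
I = 6 (I = 6 - 3*0 = 6 + 0 = 6)
Q = -575 (Q = 5 - (-260 + 840) = 5 - 1*580 = 5 - 580 = -575)
Q*(I*(5 + 3)) = -3450*(5 + 3) = -3450*8 = -575*48 = -27600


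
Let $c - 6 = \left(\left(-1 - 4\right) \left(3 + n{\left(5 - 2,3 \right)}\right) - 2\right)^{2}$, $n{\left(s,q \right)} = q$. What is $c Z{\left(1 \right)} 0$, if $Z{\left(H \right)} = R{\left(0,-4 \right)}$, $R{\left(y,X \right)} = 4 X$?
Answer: $0$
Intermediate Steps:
$Z{\left(H \right)} = -16$ ($Z{\left(H \right)} = 4 \left(-4\right) = -16$)
$c = 1030$ ($c = 6 + \left(\left(-1 - 4\right) \left(3 + 3\right) - 2\right)^{2} = 6 + \left(\left(-5\right) 6 - 2\right)^{2} = 6 + \left(-30 - 2\right)^{2} = 6 + \left(-32\right)^{2} = 6 + 1024 = 1030$)
$c Z{\left(1 \right)} 0 = 1030 \left(-16\right) 0 = \left(-16480\right) 0 = 0$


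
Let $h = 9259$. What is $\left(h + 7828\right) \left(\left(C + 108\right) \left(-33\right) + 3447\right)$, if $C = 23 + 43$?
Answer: $-39214665$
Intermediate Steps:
$C = 66$
$\left(h + 7828\right) \left(\left(C + 108\right) \left(-33\right) + 3447\right) = \left(9259 + 7828\right) \left(\left(66 + 108\right) \left(-33\right) + 3447\right) = 17087 \left(174 \left(-33\right) + 3447\right) = 17087 \left(-5742 + 3447\right) = 17087 \left(-2295\right) = -39214665$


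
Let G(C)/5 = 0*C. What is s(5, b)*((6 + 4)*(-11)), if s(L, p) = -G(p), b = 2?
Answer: 0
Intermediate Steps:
G(C) = 0 (G(C) = 5*(0*C) = 5*0 = 0)
s(L, p) = 0 (s(L, p) = -1*0 = 0)
s(5, b)*((6 + 4)*(-11)) = 0*((6 + 4)*(-11)) = 0*(10*(-11)) = 0*(-110) = 0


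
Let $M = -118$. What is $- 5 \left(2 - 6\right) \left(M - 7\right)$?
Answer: $-2500$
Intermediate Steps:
$- 5 \left(2 - 6\right) \left(M - 7\right) = - 5 \left(2 - 6\right) \left(-118 - 7\right) = \left(-5\right) \left(-4\right) \left(-125\right) = 20 \left(-125\right) = -2500$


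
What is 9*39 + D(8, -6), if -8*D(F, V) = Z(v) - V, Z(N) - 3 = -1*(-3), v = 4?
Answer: 699/2 ≈ 349.50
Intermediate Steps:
Z(N) = 6 (Z(N) = 3 - 1*(-3) = 3 + 3 = 6)
D(F, V) = -¾ + V/8 (D(F, V) = -(6 - V)/8 = -¾ + V/8)
9*39 + D(8, -6) = 9*39 + (-¾ + (⅛)*(-6)) = 351 + (-¾ - ¾) = 351 - 3/2 = 699/2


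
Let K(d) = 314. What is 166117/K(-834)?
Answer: 166117/314 ≈ 529.04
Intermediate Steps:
166117/K(-834) = 166117/314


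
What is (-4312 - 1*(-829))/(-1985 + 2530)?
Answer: -3483/545 ≈ -6.3908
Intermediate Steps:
(-4312 - 1*(-829))/(-1985 + 2530) = (-4312 + 829)/545 = -3483*1/545 = -3483/545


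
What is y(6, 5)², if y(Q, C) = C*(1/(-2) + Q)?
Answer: 3025/4 ≈ 756.25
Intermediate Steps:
y(Q, C) = C*(-½ + Q)
y(6, 5)² = (5*(-½ + 6))² = (5*(11/2))² = (55/2)² = 3025/4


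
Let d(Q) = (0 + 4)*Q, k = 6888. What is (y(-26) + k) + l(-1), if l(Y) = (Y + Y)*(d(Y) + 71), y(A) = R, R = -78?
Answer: 6676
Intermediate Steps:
d(Q) = 4*Q
y(A) = -78
l(Y) = 2*Y*(71 + 4*Y) (l(Y) = (Y + Y)*(4*Y + 71) = (2*Y)*(71 + 4*Y) = 2*Y*(71 + 4*Y))
(y(-26) + k) + l(-1) = (-78 + 6888) + 2*(-1)*(71 + 4*(-1)) = 6810 + 2*(-1)*(71 - 4) = 6810 + 2*(-1)*67 = 6810 - 134 = 6676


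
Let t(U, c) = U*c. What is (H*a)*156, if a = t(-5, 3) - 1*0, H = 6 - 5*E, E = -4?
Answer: -60840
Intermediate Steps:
H = 26 (H = 6 - 5*(-4) = 6 + 20 = 26)
a = -15 (a = -5*3 - 1*0 = -15 + 0 = -15)
(H*a)*156 = (26*(-15))*156 = -390*156 = -60840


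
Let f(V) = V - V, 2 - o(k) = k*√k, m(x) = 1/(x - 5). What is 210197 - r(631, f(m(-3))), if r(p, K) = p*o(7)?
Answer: 208935 + 4417*√7 ≈ 2.2062e+5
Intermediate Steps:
m(x) = 1/(-5 + x)
o(k) = 2 - k^(3/2) (o(k) = 2 - k*√k = 2 - k^(3/2))
f(V) = 0
r(p, K) = p*(2 - 7*√7) (r(p, K) = p*(2 - 7^(3/2)) = p*(2 - 7*√7))
210197 - r(631, f(m(-3))) = 210197 - 631*(2 - 7*√7) = 210197 - (1262 - 4417*√7) = 210197 + (-1262 + 4417*√7) = 208935 + 4417*√7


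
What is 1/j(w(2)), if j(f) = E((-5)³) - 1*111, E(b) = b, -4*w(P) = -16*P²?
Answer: -1/236 ≈ -0.0042373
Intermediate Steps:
w(P) = 4*P² (w(P) = -(-4)*P² = 4*P²)
j(f) = -236 (j(f) = (-5)³ - 1*111 = -125 - 111 = -236)
1/j(w(2)) = 1/(-236) = -1/236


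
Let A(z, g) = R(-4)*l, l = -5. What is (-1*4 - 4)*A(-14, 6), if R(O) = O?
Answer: -160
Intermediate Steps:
A(z, g) = 20 (A(z, g) = -4*(-5) = 20)
(-1*4 - 4)*A(-14, 6) = (-1*4 - 4)*20 = (-4 - 4)*20 = -8*20 = -160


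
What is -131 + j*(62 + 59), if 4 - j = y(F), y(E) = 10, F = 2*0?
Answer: -857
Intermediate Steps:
F = 0
j = -6 (j = 4 - 1*10 = 4 - 10 = -6)
-131 + j*(62 + 59) = -131 - 6*(62 + 59) = -131 - 6*121 = -131 - 726 = -857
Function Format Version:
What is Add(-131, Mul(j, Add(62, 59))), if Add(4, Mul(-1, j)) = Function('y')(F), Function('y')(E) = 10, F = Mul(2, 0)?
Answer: -857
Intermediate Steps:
F = 0
j = -6 (j = Add(4, Mul(-1, 10)) = Add(4, -10) = -6)
Add(-131, Mul(j, Add(62, 59))) = Add(-131, Mul(-6, Add(62, 59))) = Add(-131, Mul(-6, 121)) = Add(-131, -726) = -857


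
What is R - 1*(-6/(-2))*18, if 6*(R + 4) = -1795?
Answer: -2143/6 ≈ -357.17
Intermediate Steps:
R = -1819/6 (R = -4 + (1/6)*(-1795) = -4 - 1795/6 = -1819/6 ≈ -303.17)
R - 1*(-6/(-2))*18 = -1819/6 - 1*(-6/(-2))*18 = -1819/6 - 1*(-6*(-1/2))*18 = -1819/6 - 1*3*18 = -1819/6 - 3*18 = -1819/6 - 1*54 = -1819/6 - 54 = -2143/6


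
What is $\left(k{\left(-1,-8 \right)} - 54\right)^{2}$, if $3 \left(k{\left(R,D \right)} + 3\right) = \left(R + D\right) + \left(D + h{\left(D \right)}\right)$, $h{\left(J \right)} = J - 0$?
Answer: $\frac{38416}{9} \approx 4268.4$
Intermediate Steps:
$h{\left(J \right)} = J$ ($h{\left(J \right)} = J + 0 = J$)
$k{\left(R,D \right)} = -3 + D + \frac{R}{3}$ ($k{\left(R,D \right)} = -3 + \frac{\left(R + D\right) + \left(D + D\right)}{3} = -3 + \frac{\left(D + R\right) + 2 D}{3} = -3 + \frac{R + 3 D}{3} = -3 + \left(D + \frac{R}{3}\right) = -3 + D + \frac{R}{3}$)
$\left(k{\left(-1,-8 \right)} - 54\right)^{2} = \left(\left(-3 - 8 + \frac{1}{3} \left(-1\right)\right) - 54\right)^{2} = \left(\left(-3 - 8 - \frac{1}{3}\right) - 54\right)^{2} = \left(- \frac{34}{3} - 54\right)^{2} = \left(- \frac{196}{3}\right)^{2} = \frac{38416}{9}$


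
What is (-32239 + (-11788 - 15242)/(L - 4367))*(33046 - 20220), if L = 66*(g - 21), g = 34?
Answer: -11988559826/29 ≈ -4.1340e+8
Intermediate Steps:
L = 858 (L = 66*(34 - 21) = 66*13 = 858)
(-32239 + (-11788 - 15242)/(L - 4367))*(33046 - 20220) = (-32239 + (-11788 - 15242)/(858 - 4367))*(33046 - 20220) = (-32239 - 27030/(-3509))*12826 = (-32239 - 27030*(-1/3509))*12826 = (-32239 + 27030/3509)*12826 = -113099621/3509*12826 = -11988559826/29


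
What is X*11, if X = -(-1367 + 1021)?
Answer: 3806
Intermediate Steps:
X = 346 (X = -1*(-346) = 346)
X*11 = 346*11 = 3806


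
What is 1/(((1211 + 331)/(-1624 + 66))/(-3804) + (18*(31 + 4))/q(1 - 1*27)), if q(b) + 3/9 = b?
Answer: -78033988/1866868777 ≈ -0.041799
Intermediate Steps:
q(b) = -⅓ + b
1/(((1211 + 331)/(-1624 + 66))/(-3804) + (18*(31 + 4))/q(1 - 1*27)) = 1/(((1211 + 331)/(-1624 + 66))/(-3804) + (18*(31 + 4))/(-⅓ + (1 - 1*27))) = 1/((1542/(-1558))*(-1/3804) + (18*35)/(-⅓ + (1 - 27))) = 1/((1542*(-1/1558))*(-1/3804) + 630/(-⅓ - 26)) = 1/(-771/779*(-1/3804) + 630/(-79/3)) = 1/(257/987772 + 630*(-3/79)) = 1/(257/987772 - 1890/79) = 1/(-1866868777/78033988) = -78033988/1866868777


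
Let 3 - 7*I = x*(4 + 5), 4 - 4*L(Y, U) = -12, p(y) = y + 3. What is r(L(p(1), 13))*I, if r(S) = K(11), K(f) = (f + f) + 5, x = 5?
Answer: -162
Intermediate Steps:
p(y) = 3 + y
L(Y, U) = 4 (L(Y, U) = 1 - ¼*(-12) = 1 + 3 = 4)
K(f) = 5 + 2*f (K(f) = 2*f + 5 = 5 + 2*f)
I = -6 (I = 3/7 - 5*(4 + 5)/7 = 3/7 - 5*9/7 = 3/7 - ⅐*45 = 3/7 - 45/7 = -6)
r(S) = 27 (r(S) = 5 + 2*11 = 5 + 22 = 27)
r(L(p(1), 13))*I = 27*(-6) = -162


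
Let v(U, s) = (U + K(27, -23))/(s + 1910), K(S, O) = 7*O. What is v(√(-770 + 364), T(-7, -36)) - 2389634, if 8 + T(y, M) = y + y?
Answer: -4511629153/1888 + I*√406/1888 ≈ -2.3896e+6 + 0.010672*I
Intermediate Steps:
T(y, M) = -8 + 2*y (T(y, M) = -8 + (y + y) = -8 + 2*y)
v(U, s) = (-161 + U)/(1910 + s) (v(U, s) = (U + 7*(-23))/(s + 1910) = (U - 161)/(1910 + s) = (-161 + U)/(1910 + s))
v(√(-770 + 364), T(-7, -36)) - 2389634 = (-161 + √(-770 + 364))/(1910 + (-8 + 2*(-7))) - 2389634 = (-161 + √(-406))/(1910 + (-8 - 14)) - 2389634 = (-161 + I*√406)/(1910 - 22) - 2389634 = (-161 + I*√406)/1888 - 2389634 = (-161/1888 + I*√406/1888) - 2389634 = -4511629153/1888 + I*√406/1888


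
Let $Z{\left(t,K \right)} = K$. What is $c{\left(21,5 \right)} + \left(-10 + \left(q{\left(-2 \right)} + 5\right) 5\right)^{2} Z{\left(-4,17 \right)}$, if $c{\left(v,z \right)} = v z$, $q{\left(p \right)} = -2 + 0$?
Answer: $530$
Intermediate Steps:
$q{\left(p \right)} = -2$
$c{\left(21,5 \right)} + \left(-10 + \left(q{\left(-2 \right)} + 5\right) 5\right)^{2} Z{\left(-4,17 \right)} = 21 \cdot 5 + \left(-10 + \left(-2 + 5\right) 5\right)^{2} \cdot 17 = 105 + \left(-10 + 3 \cdot 5\right)^{2} \cdot 17 = 105 + \left(-10 + 15\right)^{2} \cdot 17 = 105 + 5^{2} \cdot 17 = 105 + 25 \cdot 17 = 105 + 425 = 530$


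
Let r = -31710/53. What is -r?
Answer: 31710/53 ≈ 598.30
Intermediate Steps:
r = -31710/53 ≈ -598.30
-r = -1*(-31710/53) = 31710/53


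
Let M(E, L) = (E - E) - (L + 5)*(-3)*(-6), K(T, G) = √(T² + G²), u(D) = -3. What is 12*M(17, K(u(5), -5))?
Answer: -1080 - 216*√34 ≈ -2339.5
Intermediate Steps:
K(T, G) = √(G² + T²)
M(E, L) = -90 - 18*L (M(E, L) = 0 - (5 + L)*(-3)*(-6) = 0 - (-15 - 3*L)*(-6) = 0 - (90 + 18*L) = 0 + (-90 - 18*L) = -90 - 18*L)
12*M(17, K(u(5), -5)) = 12*(-90 - 18*√((-5)² + (-3)²)) = 12*(-90 - 18*√(25 + 9)) = 12*(-90 - 18*√34) = -1080 - 216*√34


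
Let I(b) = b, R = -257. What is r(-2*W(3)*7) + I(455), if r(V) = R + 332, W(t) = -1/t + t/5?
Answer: 530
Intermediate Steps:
W(t) = -1/t + t/5 (W(t) = -1/t + t*(⅕) = -1/t + t/5)
r(V) = 75 (r(V) = -257 + 332 = 75)
r(-2*W(3)*7) + I(455) = 75 + 455 = 530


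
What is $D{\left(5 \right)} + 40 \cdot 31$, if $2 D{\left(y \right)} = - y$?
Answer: $\frac{2475}{2} \approx 1237.5$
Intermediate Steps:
$D{\left(y \right)} = - \frac{y}{2}$ ($D{\left(y \right)} = \frac{\left(-1\right) y}{2} = - \frac{y}{2}$)
$D{\left(5 \right)} + 40 \cdot 31 = \left(- \frac{1}{2}\right) 5 + 40 \cdot 31 = - \frac{5}{2} + 1240 = \frac{2475}{2}$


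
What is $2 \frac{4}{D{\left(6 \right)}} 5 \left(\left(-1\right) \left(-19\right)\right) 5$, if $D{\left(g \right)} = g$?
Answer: $\frac{1900}{3} \approx 633.33$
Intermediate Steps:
$2 \frac{4}{D{\left(6 \right)}} 5 \left(\left(-1\right) \left(-19\right)\right) 5 = 2 \cdot \frac{4}{6} \cdot 5 \left(\left(-1\right) \left(-19\right)\right) 5 = 2 \cdot 4 \cdot \frac{1}{6} \cdot 5 \cdot 19 \cdot 5 = 2 \cdot \frac{2}{3} \cdot 5 \cdot 19 \cdot 5 = \frac{4}{3} \cdot 5 \cdot 19 \cdot 5 = \frac{20}{3} \cdot 19 \cdot 5 = \frac{380}{3} \cdot 5 = \frac{1900}{3}$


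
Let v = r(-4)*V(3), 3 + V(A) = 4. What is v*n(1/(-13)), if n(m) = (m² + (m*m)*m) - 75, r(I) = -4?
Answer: 659052/2197 ≈ 299.98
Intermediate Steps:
V(A) = 1 (V(A) = -3 + 4 = 1)
v = -4 (v = -4*1 = -4)
n(m) = -75 + m² + m³ (n(m) = (m² + m²*m) - 75 = (m² + m³) - 75 = -75 + m² + m³)
v*n(1/(-13)) = -4*(-75 + (1/(-13))² + (1/(-13))³) = -4*(-75 + (-1/13)² + (-1/13)³) = -4*(-75 + 1/169 - 1/2197) = -4*(-164763/2197) = 659052/2197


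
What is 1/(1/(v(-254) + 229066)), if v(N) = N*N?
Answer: 293582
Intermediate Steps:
v(N) = N²
1/(1/(v(-254) + 229066)) = 1/(1/((-254)² + 229066)) = 1/(1/(64516 + 229066)) = 1/(1/293582) = 293582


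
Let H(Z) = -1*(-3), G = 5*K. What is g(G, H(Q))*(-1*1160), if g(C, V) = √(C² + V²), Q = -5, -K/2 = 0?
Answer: -3480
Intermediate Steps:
K = 0 (K = -2*0 = 0)
G = 0 (G = 5*0 = 0)
H(Z) = 3
g(G, H(Q))*(-1*1160) = √(0² + 3²)*(-1*1160) = √(0 + 9)*(-1160) = √9*(-1160) = 3*(-1160) = -3480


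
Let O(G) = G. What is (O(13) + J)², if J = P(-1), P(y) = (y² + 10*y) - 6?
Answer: 4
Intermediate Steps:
P(y) = -6 + y² + 10*y
J = -15 (J = -6 + (-1)² + 10*(-1) = -6 + 1 - 10 = -15)
(O(13) + J)² = (13 - 15)² = (-2)² = 4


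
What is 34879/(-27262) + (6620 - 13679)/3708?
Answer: -53628965/16847916 ≈ -3.1831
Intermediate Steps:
34879/(-27262) + (6620 - 13679)/3708 = 34879*(-1/27262) - 7059*1/3708 = -34879/27262 - 2353/1236 = -53628965/16847916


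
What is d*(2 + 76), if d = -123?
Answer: -9594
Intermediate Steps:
d*(2 + 76) = -123*(2 + 76) = -123*78 = -9594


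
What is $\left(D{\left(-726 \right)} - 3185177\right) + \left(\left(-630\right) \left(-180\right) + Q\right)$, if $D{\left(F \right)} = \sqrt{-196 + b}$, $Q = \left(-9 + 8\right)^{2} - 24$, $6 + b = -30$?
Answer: $-3071800 + 2 i \sqrt{58} \approx -3.0718 \cdot 10^{6} + 15.232 i$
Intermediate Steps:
$b = -36$ ($b = -6 - 30 = -36$)
$Q = -23$ ($Q = \left(-1\right)^{2} - 24 = 1 - 24 = -23$)
$D{\left(F \right)} = 2 i \sqrt{58}$ ($D{\left(F \right)} = \sqrt{-196 - 36} = \sqrt{-232} = 2 i \sqrt{58}$)
$\left(D{\left(-726 \right)} - 3185177\right) + \left(\left(-630\right) \left(-180\right) + Q\right) = \left(2 i \sqrt{58} - 3185177\right) - -113377 = \left(-3185177 + 2 i \sqrt{58}\right) + \left(113400 - 23\right) = \left(-3185177 + 2 i \sqrt{58}\right) + 113377 = -3071800 + 2 i \sqrt{58}$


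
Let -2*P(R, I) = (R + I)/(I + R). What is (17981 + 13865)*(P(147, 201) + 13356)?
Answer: 425319253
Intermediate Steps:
P(R, I) = -½ (P(R, I) = -(R + I)/(2*(I + R)) = -(I + R)/(2*(I + R)) = -½*1 = -½)
(17981 + 13865)*(P(147, 201) + 13356) = (17981 + 13865)*(-½ + 13356) = 31846*(26711/2) = 425319253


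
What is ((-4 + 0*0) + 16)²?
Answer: 144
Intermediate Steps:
((-4 + 0*0) + 16)² = ((-4 + 0) + 16)² = (-4 + 16)² = 12² = 144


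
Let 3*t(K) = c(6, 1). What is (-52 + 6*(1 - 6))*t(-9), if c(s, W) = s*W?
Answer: -164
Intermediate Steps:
c(s, W) = W*s
t(K) = 2 (t(K) = (1*6)/3 = (⅓)*6 = 2)
(-52 + 6*(1 - 6))*t(-9) = (-52 + 6*(1 - 6))*2 = (-52 + 6*(-5))*2 = (-52 - 30)*2 = -82*2 = -164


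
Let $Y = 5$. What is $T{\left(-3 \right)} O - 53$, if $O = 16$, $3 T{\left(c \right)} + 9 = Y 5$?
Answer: $\frac{97}{3} \approx 32.333$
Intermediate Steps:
$T{\left(c \right)} = \frac{16}{3}$ ($T{\left(c \right)} = -3 + \frac{5 \cdot 5}{3} = -3 + \frac{1}{3} \cdot 25 = -3 + \frac{25}{3} = \frac{16}{3}$)
$T{\left(-3 \right)} O - 53 = \frac{16}{3} \cdot 16 - 53 = \frac{256}{3} - 53 = \frac{97}{3}$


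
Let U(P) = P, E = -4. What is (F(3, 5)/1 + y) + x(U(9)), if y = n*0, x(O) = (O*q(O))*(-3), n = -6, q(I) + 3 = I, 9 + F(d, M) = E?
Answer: -175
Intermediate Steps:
F(d, M) = -13 (F(d, M) = -9 - 4 = -13)
q(I) = -3 + I
x(O) = -3*O*(-3 + O) (x(O) = (O*(-3 + O))*(-3) = -3*O*(-3 + O))
y = 0 (y = -6*0 = 0)
(F(3, 5)/1 + y) + x(U(9)) = (-13/1 + 0) + 3*9*(3 - 1*9) = (1*(-13) + 0) + 3*9*(3 - 9) = (-13 + 0) + 3*9*(-6) = -13 - 162 = -175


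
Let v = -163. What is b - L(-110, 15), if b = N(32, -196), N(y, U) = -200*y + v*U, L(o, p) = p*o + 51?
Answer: 27147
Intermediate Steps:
L(o, p) = 51 + o*p (L(o, p) = o*p + 51 = 51 + o*p)
N(y, U) = -200*y - 163*U
b = 25548 (b = -200*32 - 163*(-196) = -6400 + 31948 = 25548)
b - L(-110, 15) = 25548 - (51 - 110*15) = 25548 - (51 - 1650) = 25548 - 1*(-1599) = 25548 + 1599 = 27147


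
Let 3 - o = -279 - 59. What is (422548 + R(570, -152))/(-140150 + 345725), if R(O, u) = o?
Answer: 140963/68525 ≈ 2.0571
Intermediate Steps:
o = 341 (o = 3 - (-279 - 59) = 3 - 1*(-338) = 3 + 338 = 341)
R(O, u) = 341
(422548 + R(570, -152))/(-140150 + 345725) = (422548 + 341)/(-140150 + 345725) = 422889/205575 = 422889*(1/205575) = 140963/68525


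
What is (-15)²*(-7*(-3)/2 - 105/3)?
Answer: -11025/2 ≈ -5512.5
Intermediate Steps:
(-15)²*(-7*(-3)/2 - 105/3) = 225*(21*(½) - 105*⅓) = 225*(21/2 - 35) = 225*(-49/2) = -11025/2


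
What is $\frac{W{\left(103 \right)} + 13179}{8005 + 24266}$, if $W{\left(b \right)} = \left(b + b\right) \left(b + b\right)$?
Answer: $\frac{55615}{32271} \approx 1.7234$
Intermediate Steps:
$W{\left(b \right)} = 4 b^{2}$ ($W{\left(b \right)} = 2 b 2 b = 4 b^{2}$)
$\frac{W{\left(103 \right)} + 13179}{8005 + 24266} = \frac{4 \cdot 103^{2} + 13179}{8005 + 24266} = \frac{4 \cdot 10609 + 13179}{32271} = \left(42436 + 13179\right) \frac{1}{32271} = 55615 \cdot \frac{1}{32271} = \frac{55615}{32271}$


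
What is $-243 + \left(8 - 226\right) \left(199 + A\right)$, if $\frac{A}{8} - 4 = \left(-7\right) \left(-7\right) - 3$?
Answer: $-130825$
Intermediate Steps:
$A = 400$ ($A = 32 + 8 \left(\left(-7\right) \left(-7\right) - 3\right) = 32 + 8 \left(49 - 3\right) = 32 + 8 \cdot 46 = 32 + 368 = 400$)
$-243 + \left(8 - 226\right) \left(199 + A\right) = -243 + \left(8 - 226\right) \left(199 + 400\right) = -243 - 130582 = -130825$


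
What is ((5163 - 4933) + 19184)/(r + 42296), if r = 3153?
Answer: 19414/45449 ≈ 0.42716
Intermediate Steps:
((5163 - 4933) + 19184)/(r + 42296) = ((5163 - 4933) + 19184)/(3153 + 42296) = (230 + 19184)/45449 = 19414*(1/45449) = 19414/45449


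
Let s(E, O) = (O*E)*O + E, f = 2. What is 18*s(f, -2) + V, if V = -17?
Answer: 163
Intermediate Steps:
s(E, O) = E + E*O**2 (s(E, O) = (E*O)*O + E = E*O**2 + E = E + E*O**2)
18*s(f, -2) + V = 18*(2*(1 + (-2)**2)) - 17 = 18*(2*(1 + 4)) - 17 = 18*(2*5) - 17 = 18*10 - 17 = 180 - 17 = 163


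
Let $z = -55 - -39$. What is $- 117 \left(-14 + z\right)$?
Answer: $3510$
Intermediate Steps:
$z = -16$ ($z = -55 + 39 = -16$)
$- 117 \left(-14 + z\right) = - 117 \left(-14 - 16\right) = \left(-117\right) \left(-30\right) = 3510$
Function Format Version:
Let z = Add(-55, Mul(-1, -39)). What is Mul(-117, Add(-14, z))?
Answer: 3510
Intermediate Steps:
z = -16 (z = Add(-55, 39) = -16)
Mul(-117, Add(-14, z)) = Mul(-117, Add(-14, -16)) = Mul(-117, -30) = 3510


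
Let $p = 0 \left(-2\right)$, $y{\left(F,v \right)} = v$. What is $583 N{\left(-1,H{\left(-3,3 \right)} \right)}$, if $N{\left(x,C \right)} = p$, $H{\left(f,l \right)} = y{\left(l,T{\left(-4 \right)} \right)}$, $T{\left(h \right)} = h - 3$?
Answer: $0$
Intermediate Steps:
$T{\left(h \right)} = -3 + h$ ($T{\left(h \right)} = h - 3 = -3 + h$)
$H{\left(f,l \right)} = -7$ ($H{\left(f,l \right)} = -3 - 4 = -7$)
$p = 0$
$N{\left(x,C \right)} = 0$
$583 N{\left(-1,H{\left(-3,3 \right)} \right)} = 583 \cdot 0 = 0$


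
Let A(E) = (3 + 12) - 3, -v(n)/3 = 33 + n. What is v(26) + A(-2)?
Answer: -165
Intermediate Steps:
v(n) = -99 - 3*n (v(n) = -3*(33 + n) = -99 - 3*n)
A(E) = 12 (A(E) = 15 - 3 = 12)
v(26) + A(-2) = (-99 - 3*26) + 12 = (-99 - 78) + 12 = -177 + 12 = -165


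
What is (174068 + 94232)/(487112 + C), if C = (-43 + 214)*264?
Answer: 67075/133064 ≈ 0.50408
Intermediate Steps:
C = 45144 (C = 171*264 = 45144)
(174068 + 94232)/(487112 + C) = (174068 + 94232)/(487112 + 45144) = 268300/532256 = 268300*(1/532256) = 67075/133064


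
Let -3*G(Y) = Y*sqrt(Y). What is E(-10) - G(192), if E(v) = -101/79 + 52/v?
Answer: -2559/395 + 512*sqrt(3) ≈ 880.33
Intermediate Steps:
G(Y) = -Y**(3/2)/3 (G(Y) = -Y*sqrt(Y)/3 = -Y**(3/2)/3)
E(v) = -101/79 + 52/v (E(v) = -101*1/79 + 52/v = -101/79 + 52/v)
E(-10) - G(192) = (-101/79 + 52/(-10)) - (-1)*192**(3/2)/3 = (-101/79 + 52*(-1/10)) - (-1)*1536*sqrt(3)/3 = (-101/79 - 26/5) - (-512)*sqrt(3) = -2559/395 + 512*sqrt(3)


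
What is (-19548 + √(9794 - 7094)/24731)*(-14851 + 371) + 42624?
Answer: 283097664 - 434400*√3/24731 ≈ 2.8310e+8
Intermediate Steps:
(-19548 + √(9794 - 7094)/24731)*(-14851 + 371) + 42624 = (-19548 + √2700*(1/24731))*(-14480) + 42624 = (-19548 + (30*√3)*(1/24731))*(-14480) + 42624 = (-19548 + 30*√3/24731)*(-14480) + 42624 = (283055040 - 434400*√3/24731) + 42624 = 283097664 - 434400*√3/24731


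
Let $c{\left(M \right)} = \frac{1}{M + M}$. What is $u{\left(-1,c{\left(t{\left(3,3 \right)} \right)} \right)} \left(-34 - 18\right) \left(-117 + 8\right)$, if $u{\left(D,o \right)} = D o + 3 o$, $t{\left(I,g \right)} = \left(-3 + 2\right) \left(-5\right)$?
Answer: $\frac{5668}{5} \approx 1133.6$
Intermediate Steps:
$t{\left(I,g \right)} = 5$ ($t{\left(I,g \right)} = \left(-1\right) \left(-5\right) = 5$)
$c{\left(M \right)} = \frac{1}{2 M}$
$u{\left(D,o \right)} = 3 o + D o$
$u{\left(-1,c{\left(t{\left(3,3 \right)} \right)} \right)} \left(-34 - 18\right) \left(-117 + 8\right) = \frac{1}{2 \cdot 5} \left(3 - 1\right) \left(-34 - 18\right) \left(-117 + 8\right) = \frac{1}{2} \cdot \frac{1}{5} \cdot 2 \left(\left(-52\right) \left(-109\right)\right) = \frac{1}{10} \cdot 2 \cdot 5668 = \frac{1}{5} \cdot 5668 = \frac{5668}{5}$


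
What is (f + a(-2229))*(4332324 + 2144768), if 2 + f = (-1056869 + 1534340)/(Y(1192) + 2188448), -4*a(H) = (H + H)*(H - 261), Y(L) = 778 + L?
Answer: -19685967716952291230/1095209 ≈ -1.7975e+13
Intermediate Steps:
a(H) = -H*(-261 + H)/2 (a(H) = -(H + H)*(H - 261)/4 = -2*H*(-261 + H)/4 = -H*(-261 + H)/2)
f = -3903365/2190418 (f = -2 + (-1056869 + 1534340)/((778 + 1192) + 2188448) = -2 + 477471/(1970 + 2188448) = -2 + 477471/2190418 = -3903365/2190418 ≈ -1.7820)
(f + a(-2229))*(4332324 + 2144768) = (-3903365/2190418 + (1/2)*(-2229)*(261 - 1*(-2229)))*(4332324 + 2144768) = (-3903365/2190418 + (1/2)*(-2229)*(261 + 2229))*6477092 = (-3903365/2190418 + (1/2)*(-2229)*2490)*6477092 = (-3903365/2190418 - 2775105)*6477092 = -6078643847255/2190418*6477092 = -19685967716952291230/1095209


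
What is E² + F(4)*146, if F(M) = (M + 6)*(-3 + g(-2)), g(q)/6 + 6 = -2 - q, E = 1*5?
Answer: -56915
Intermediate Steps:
E = 5
g(q) = -48 - 6*q (g(q) = -36 + 6*(-2 - q) = -36 + (-12 - 6*q) = -48 - 6*q)
F(M) = -234 - 39*M (F(M) = (M + 6)*(-3 + (-48 - 6*(-2))) = (6 + M)*(-3 + (-48 + 12)) = (6 + M)*(-3 - 36) = (6 + M)*(-39) = -234 - 39*M)
E² + F(4)*146 = 5² + (-234 - 39*4)*146 = 25 + (-234 - 156)*146 = 25 - 390*146 = 25 - 56940 = -56915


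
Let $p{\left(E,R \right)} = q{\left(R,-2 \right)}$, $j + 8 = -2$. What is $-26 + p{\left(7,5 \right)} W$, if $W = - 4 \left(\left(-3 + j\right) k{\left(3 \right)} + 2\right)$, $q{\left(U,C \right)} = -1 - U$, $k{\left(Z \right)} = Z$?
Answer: $-914$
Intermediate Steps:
$j = -10$ ($j = -8 - 2 = -10$)
$W = 148$ ($W = - 4 \left(\left(-3 - 10\right) 3 + 2\right) = - 4 \left(\left(-13\right) 3 + 2\right) = - 4 \left(-39 + 2\right) = \left(-4\right) \left(-37\right) = 148$)
$p{\left(E,R \right)} = -1 - R$
$-26 + p{\left(7,5 \right)} W = -26 + \left(-1 - 5\right) 148 = -26 - 888 = -914$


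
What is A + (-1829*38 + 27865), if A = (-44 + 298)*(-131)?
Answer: -74911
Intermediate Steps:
A = -33274 (A = 254*(-131) = -33274)
A + (-1829*38 + 27865) = -33274 + (-1829*38 + 27865) = -33274 + (-69502 + 27865) = -33274 - 41637 = -74911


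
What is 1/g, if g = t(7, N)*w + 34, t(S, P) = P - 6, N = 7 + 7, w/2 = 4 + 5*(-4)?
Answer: -1/222 ≈ -0.0045045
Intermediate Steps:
w = -32 (w = 2*(4 + 5*(-4)) = 2*(4 - 20) = 2*(-16) = -32)
N = 14
t(S, P) = -6 + P
g = -222 (g = (-6 + 14)*(-32) + 34 = 8*(-32) + 34 = -256 + 34 = -222)
1/g = 1/(-222) = -1/222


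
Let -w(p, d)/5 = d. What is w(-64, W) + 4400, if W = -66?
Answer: 4730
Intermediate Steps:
w(p, d) = -5*d
w(-64, W) + 4400 = -5*(-66) + 4400 = 330 + 4400 = 4730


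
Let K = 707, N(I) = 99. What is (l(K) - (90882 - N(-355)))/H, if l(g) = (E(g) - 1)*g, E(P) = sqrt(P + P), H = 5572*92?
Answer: -6535/36616 + 101*sqrt(1414)/73232 ≈ -0.12661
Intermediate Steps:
H = 512624
E(P) = sqrt(2)*sqrt(P) (E(P) = sqrt(2*P) = sqrt(2)*sqrt(P))
l(g) = g*(-1 + sqrt(2)*sqrt(g)) (l(g) = (sqrt(2)*sqrt(g) - 1)*g = (-1 + sqrt(2)*sqrt(g))*g = g*(-1 + sqrt(2)*sqrt(g)))
(l(K) - (90882 - N(-355)))/H = ((-1*707 + sqrt(2)*707**(3/2)) - (90882 - 1*99))/512624 = ((-707 + sqrt(2)*(707*sqrt(707))) - (90882 - 99))*(1/512624) = ((-707 + 707*sqrt(1414)) - 1*90783)*(1/512624) = ((-707 + 707*sqrt(1414)) - 90783)*(1/512624) = (-91490 + 707*sqrt(1414))*(1/512624) = -6535/36616 + 101*sqrt(1414)/73232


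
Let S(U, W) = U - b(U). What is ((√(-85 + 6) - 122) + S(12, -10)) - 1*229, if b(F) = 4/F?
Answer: -1018/3 + I*√79 ≈ -339.33 + 8.8882*I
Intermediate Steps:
S(U, W) = U - 4/U
((√(-85 + 6) - 122) + S(12, -10)) - 1*229 = ((√(-85 + 6) - 122) + (12 - 4/12)) - 1*229 = ((√(-79) - 122) + (12 - 4*1/12)) - 229 = ((I*√79 - 122) + (12 - ⅓)) - 229 = ((-122 + I*√79) + 35/3) - 229 = (-331/3 + I*√79) - 229 = -1018/3 + I*√79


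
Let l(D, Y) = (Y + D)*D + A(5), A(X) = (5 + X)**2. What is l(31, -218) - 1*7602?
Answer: -13299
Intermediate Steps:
l(D, Y) = 100 + D*(D + Y) (l(D, Y) = (Y + D)*D + (5 + 5)**2 = (D + Y)*D + 10**2 = D*(D + Y) + 100 = 100 + D*(D + Y))
l(31, -218) - 1*7602 = (100 + 31**2 + 31*(-218)) - 1*7602 = (100 + 961 - 6758) - 7602 = -5697 - 7602 = -13299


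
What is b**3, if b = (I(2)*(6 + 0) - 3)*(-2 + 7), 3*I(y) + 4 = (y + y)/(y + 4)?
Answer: -3048625/27 ≈ -1.1291e+5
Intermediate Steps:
I(y) = -4/3 + 2*y/(3*(4 + y)) (I(y) = -4/3 + ((y + y)/(y + 4))/3 = -4/3 + ((2*y)/(4 + y))/3 = -4/3 + (2*y/(4 + y))/3 = -4/3 + 2*y/(3*(4 + y)))
b = -145/3 (b = ((2*(-8 - 1*2)/(3*(4 + 2)))*(6 + 0) - 3)*(-2 + 7) = (((2/3)*(-8 - 2)/6)*6 - 3)*5 = (((2/3)*(1/6)*(-10))*6 - 3)*5 = (-10/9*6 - 3)*5 = (-20/3 - 3)*5 = -29/3*5 = -145/3 ≈ -48.333)
b**3 = (-145/3)**3 = -3048625/27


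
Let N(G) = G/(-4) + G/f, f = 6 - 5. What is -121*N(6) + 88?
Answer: -913/2 ≈ -456.50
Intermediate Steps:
f = 1
N(G) = 3*G/4 (N(G) = G/(-4) + G/1 = G*(-¼) + G*1 = -G/4 + G = 3*G/4)
-121*N(6) + 88 = -363*6/4 + 88 = -121*9/2 + 88 = -1089/2 + 88 = -913/2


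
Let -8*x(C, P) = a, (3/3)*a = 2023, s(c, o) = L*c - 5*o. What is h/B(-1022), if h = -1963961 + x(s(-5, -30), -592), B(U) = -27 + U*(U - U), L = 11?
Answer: 15713711/216 ≈ 72749.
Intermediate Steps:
B(U) = -27 (B(U) = -27 + U*0 = -27 + 0 = -27)
s(c, o) = -5*o + 11*c (s(c, o) = 11*c - 5*o = -5*o + 11*c)
a = 2023
x(C, P) = -2023/8 (x(C, P) = -1/8*2023 = -2023/8)
h = -15713711/8 (h = -1963961 - 2023/8 = -15713711/8 ≈ -1.9642e+6)
h/B(-1022) = -15713711/8/(-27) = -15713711/8*(-1/27) = 15713711/216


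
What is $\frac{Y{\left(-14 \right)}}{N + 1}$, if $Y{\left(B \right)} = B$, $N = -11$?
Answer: $\frac{7}{5} \approx 1.4$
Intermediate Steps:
$\frac{Y{\left(-14 \right)}}{N + 1} = \frac{1}{-11 + 1} \left(-14\right) = \frac{1}{-10} \left(-14\right) = \left(- \frac{1}{10}\right) \left(-14\right) = \frac{7}{5}$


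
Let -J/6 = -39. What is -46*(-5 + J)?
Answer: -10534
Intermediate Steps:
J = 234 (J = -6*(-39) = 234)
-46*(-5 + J) = -46*(-5 + 234) = -46*229 = -10534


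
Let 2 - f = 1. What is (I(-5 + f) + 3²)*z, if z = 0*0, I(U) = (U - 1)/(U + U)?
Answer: 0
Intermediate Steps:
f = 1 (f = 2 - 1*1 = 2 - 1 = 1)
I(U) = (-1 + U)/(2*U) (I(U) = (-1 + U)/((2*U)) = (-1 + U)*(1/(2*U)) = (-1 + U)/(2*U))
z = 0
(I(-5 + f) + 3²)*z = ((-1 + (-5 + 1))/(2*(-5 + 1)) + 3²)*0 = ((½)*(-1 - 4)/(-4) + 9)*0 = ((½)*(-¼)*(-5) + 9)*0 = (5/8 + 9)*0 = (77/8)*0 = 0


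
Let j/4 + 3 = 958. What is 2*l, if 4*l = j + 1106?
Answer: 2463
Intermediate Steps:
j = 3820 (j = -12 + 4*958 = -12 + 3832 = 3820)
l = 2463/2 (l = (3820 + 1106)/4 = (¼)*4926 = 2463/2 ≈ 1231.5)
2*l = 2*(2463/2) = 2463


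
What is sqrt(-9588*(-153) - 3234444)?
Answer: 2*I*sqrt(441870) ≈ 1329.5*I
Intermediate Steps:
sqrt(-9588*(-153) - 3234444) = sqrt(1466964 - 3234444) = sqrt(-1767480) = 2*I*sqrt(441870)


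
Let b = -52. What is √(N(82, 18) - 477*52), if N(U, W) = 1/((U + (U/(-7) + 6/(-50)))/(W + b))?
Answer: I*√3739867412214/12279 ≈ 157.49*I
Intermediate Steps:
N(U, W) = (-52 + W)/(-3/25 + 6*U/7) (N(U, W) = 1/((U + (U/(-7) + 6/(-50)))/(W - 52)) = 1/((U + (U*(-⅐) + 6*(-1/50)))/(-52 + W)) = 1/((U + (-U/7 - 3/25))/(-52 + W)) = 1/((U + (-3/25 - U/7))/(-52 + W)) = 1/((-3/25 + 6*U/7)/(-52 + W)) = (-52 + W)/(-3/25 + 6*U/7))
√(N(82, 18) - 477*52) = √(175*(-52 + 18)/(3*(-7 + 50*82)) - 477*52) = √((175/3)*(-34)/(-7 + 4100) - 24804) = √((175/3)*(-34)/4093 - 24804) = √((175/3)*(1/4093)*(-34) - 24804) = √(-5950/12279 - 24804) = √(-304574266/12279) = I*√3739867412214/12279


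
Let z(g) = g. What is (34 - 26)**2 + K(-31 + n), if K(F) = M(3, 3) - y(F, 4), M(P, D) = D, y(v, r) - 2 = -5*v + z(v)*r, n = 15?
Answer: 49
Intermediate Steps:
y(v, r) = 2 - 5*v + r*v (y(v, r) = 2 + (-5*v + v*r) = 2 + (-5*v + r*v) = 2 - 5*v + r*v)
K(F) = 1 + F (K(F) = 3 - (2 - 5*F + 4*F) = 3 - (2 - F) = 3 + (-2 + F) = 1 + F)
(34 - 26)**2 + K(-31 + n) = (34 - 26)**2 + (1 + (-31 + 15)) = 8**2 + (1 - 16) = 64 - 15 = 49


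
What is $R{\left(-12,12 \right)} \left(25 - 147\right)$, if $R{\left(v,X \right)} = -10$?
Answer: $1220$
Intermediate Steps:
$R{\left(-12,12 \right)} \left(25 - 147\right) = - 10 \left(25 - 147\right) = \left(-10\right) \left(-122\right) = 1220$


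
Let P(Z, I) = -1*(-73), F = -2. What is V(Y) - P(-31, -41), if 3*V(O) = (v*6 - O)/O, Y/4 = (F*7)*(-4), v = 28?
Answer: -877/12 ≈ -73.083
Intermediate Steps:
P(Z, I) = 73
Y = 224 (Y = 4*(-2*7*(-4)) = 4*(-14*(-4)) = 4*56 = 224)
V(O) = (168 - O)/(3*O) (V(O) = ((28*6 - O)/O)/3 = ((168 - O)/O)/3 = (168 - O)/(3*O))
V(Y) - P(-31, -41) = (⅓)*(168 - 1*224)/224 - 1*73 = (⅓)*(1/224)*(168 - 224) - 73 = (⅓)*(1/224)*(-56) - 73 = -1/12 - 73 = -877/12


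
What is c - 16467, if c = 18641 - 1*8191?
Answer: -6017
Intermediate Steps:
c = 10450 (c = 18641 - 8191 = 10450)
c - 16467 = 10450 - 16467 = -6017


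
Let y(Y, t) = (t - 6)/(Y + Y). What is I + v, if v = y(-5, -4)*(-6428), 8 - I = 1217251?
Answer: -1223671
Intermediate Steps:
I = -1217243 (I = 8 - 1*1217251 = 8 - 1217251 = -1217243)
y(Y, t) = (-6 + t)/(2*Y) (y(Y, t) = (-6 + t)/((2*Y)) = (-6 + t)*(1/(2*Y)) = (-6 + t)/(2*Y))
v = -6428 (v = ((1/2)*(-6 - 4)/(-5))*(-6428) = ((1/2)*(-1/5)*(-10))*(-6428) = 1*(-6428) = -6428)
I + v = -1217243 - 6428 = -1223671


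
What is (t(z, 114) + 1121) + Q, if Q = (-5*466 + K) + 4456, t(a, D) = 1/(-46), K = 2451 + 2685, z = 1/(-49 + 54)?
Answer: 385617/46 ≈ 8383.0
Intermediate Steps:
z = ⅕ (z = 1/5 = ⅕ ≈ 0.20000)
K = 5136
t(a, D) = -1/46
Q = 7262 (Q = (-5*466 + 5136) + 4456 = (-2330 + 5136) + 4456 = 2806 + 4456 = 7262)
(t(z, 114) + 1121) + Q = (-1/46 + 1121) + 7262 = 51565/46 + 7262 = 385617/46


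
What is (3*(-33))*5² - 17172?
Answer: -19647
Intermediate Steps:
(3*(-33))*5² - 17172 = -99*25 - 17172 = -2475 - 17172 = -19647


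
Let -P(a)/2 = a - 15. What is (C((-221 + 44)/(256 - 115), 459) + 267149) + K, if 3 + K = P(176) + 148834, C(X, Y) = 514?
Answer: 416172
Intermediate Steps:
P(a) = 30 - 2*a (P(a) = -2*(a - 15) = -2*(-15 + a) = 30 - 2*a)
K = 148509 (K = -3 + ((30 - 2*176) + 148834) = -3 + ((30 - 352) + 148834) = -3 + (-322 + 148834) = -3 + 148512 = 148509)
(C((-221 + 44)/(256 - 115), 459) + 267149) + K = (514 + 267149) + 148509 = 267663 + 148509 = 416172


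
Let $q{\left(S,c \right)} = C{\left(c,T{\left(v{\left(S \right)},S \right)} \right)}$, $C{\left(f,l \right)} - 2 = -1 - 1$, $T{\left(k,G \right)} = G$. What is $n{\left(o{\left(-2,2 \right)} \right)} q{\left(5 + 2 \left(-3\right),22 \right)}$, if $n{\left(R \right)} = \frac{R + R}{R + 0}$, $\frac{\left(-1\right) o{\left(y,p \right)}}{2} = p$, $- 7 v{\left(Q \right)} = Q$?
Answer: $0$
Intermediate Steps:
$v{\left(Q \right)} = - \frac{Q}{7}$
$o{\left(y,p \right)} = - 2 p$
$C{\left(f,l \right)} = 0$ ($C{\left(f,l \right)} = 2 - 2 = 0$)
$q{\left(S,c \right)} = 0$
$n{\left(R \right)} = 2$ ($n{\left(R \right)} = \frac{2 R}{R} = 2$)
$n{\left(o{\left(-2,2 \right)} \right)} q{\left(5 + 2 \left(-3\right),22 \right)} = 2 \cdot 0 = 0$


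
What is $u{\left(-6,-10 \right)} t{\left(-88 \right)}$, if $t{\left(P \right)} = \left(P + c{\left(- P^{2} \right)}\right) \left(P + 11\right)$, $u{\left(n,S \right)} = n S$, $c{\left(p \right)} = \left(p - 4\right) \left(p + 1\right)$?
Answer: $-277166163120$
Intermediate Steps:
$c{\left(p \right)} = \left(1 + p\right) \left(-4 + p\right)$ ($c{\left(p \right)} = \left(-4 + p\right) \left(1 + p\right) = \left(1 + p\right) \left(-4 + p\right)$)
$u{\left(n,S \right)} = S n$
$t{\left(P \right)} = \left(11 + P\right) \left(-4 + P + P^{4} + 3 P^{2}\right)$ ($t{\left(P \right)} = \left(P - \left(4 - P^{4} + 3 \left(-1\right) P^{2}\right)\right) \left(P + 11\right) = \left(P + \left(-4 + P^{4} + 3 P^{2}\right)\right) \left(11 + P\right) = \left(-4 + P + P^{4} + 3 P^{2}\right) \left(11 + P\right) = \left(11 + P\right) \left(-4 + P + P^{4} + 3 P^{2}\right)$)
$u{\left(-6,-10 \right)} t{\left(-88 \right)} = \left(-10\right) \left(-6\right) \left(-44 + \left(-88\right)^{5} + 3 \left(-88\right)^{3} + 7 \left(-88\right) + 11 \left(-88\right)^{4} + 34 \left(-88\right)^{2}\right) = 60 \left(-44 - 5277319168 + 3 \left(-681472\right) - 616 + 11 \cdot 59969536 + 34 \cdot 7744\right) = 60 \left(-44 - 5277319168 - 2044416 - 616 + 659664896 + 263296\right) = 60 \left(-4619436052\right) = -277166163120$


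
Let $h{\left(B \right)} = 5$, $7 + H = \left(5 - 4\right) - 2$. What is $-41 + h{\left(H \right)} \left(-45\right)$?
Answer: $-266$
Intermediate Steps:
$H = -8$ ($H = -7 + \left(\left(5 - 4\right) - 2\right) = -7 + \left(1 - 2\right) = -7 - 1 = -8$)
$-41 + h{\left(H \right)} \left(-45\right) = -41 + 5 \left(-45\right) = -41 - 225 = -266$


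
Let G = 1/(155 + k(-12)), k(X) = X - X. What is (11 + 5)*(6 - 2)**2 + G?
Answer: 39681/155 ≈ 256.01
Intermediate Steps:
k(X) = 0
G = 1/155 (G = 1/(155 + 0) = 1/155 ≈ 0.0064516)
(11 + 5)*(6 - 2)**2 + G = (11 + 5)*(6 - 2)**2 + 1/155 = 16*4**2 + 1/155 = 16*16 + 1/155 = 256 + 1/155 = 39681/155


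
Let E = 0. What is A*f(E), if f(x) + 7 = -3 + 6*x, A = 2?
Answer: -20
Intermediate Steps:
f(x) = -10 + 6*x (f(x) = -7 + (-3 + 6*x) = -10 + 6*x)
A*f(E) = 2*(-10 + 6*0) = 2*(-10 + 0) = 2*(-10) = -20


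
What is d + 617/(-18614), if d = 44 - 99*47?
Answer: -85792543/18614 ≈ -4609.0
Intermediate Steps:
d = -4609 (d = 44 - 4653 = -4609)
d + 617/(-18614) = -4609 + 617/(-18614) = -4609 + 617*(-1/18614) = -4609 - 617/18614 = -85792543/18614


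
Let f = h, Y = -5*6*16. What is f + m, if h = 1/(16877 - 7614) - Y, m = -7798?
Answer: -67786633/9263 ≈ -7318.0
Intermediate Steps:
Y = -480 (Y = -30*16 = -480)
h = 4446241/9263 (h = 1/(16877 - 7614) - 1*(-480) = 1/9263 + 480 = 4446241/9263 ≈ 480.00)
f = 4446241/9263 ≈ 480.00
f + m = 4446241/9263 - 7798 = -67786633/9263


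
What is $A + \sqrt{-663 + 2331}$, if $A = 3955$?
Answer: $3955 + 2 \sqrt{417} \approx 3995.8$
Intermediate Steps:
$A + \sqrt{-663 + 2331} = 3955 + \sqrt{-663 + 2331} = 3955 + \sqrt{1668} = 3955 + 2 \sqrt{417}$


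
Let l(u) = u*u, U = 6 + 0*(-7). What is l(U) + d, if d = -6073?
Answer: -6037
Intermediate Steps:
U = 6 (U = 6 + 0 = 6)
l(u) = u²
l(U) + d = 6² - 6073 = 36 - 6073 = -6037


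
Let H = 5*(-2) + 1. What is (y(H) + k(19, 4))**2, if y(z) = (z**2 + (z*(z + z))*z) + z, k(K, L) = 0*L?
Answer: 1920996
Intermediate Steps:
k(K, L) = 0
H = -9 (H = -10 + 1 = -9)
y(z) = z + z**2 + 2*z**3 (y(z) = (z**2 + (z*(2*z))*z) + z = (z**2 + (2*z**2)*z) + z = (z**2 + 2*z**3) + z = z + z**2 + 2*z**3)
(y(H) + k(19, 4))**2 = (-9*(1 - 9 + 2*(-9)**2) + 0)**2 = (-9*(1 - 9 + 2*81) + 0)**2 = (-9*(1 - 9 + 162) + 0)**2 = (-9*154 + 0)**2 = (-1386 + 0)**2 = (-1386)**2 = 1920996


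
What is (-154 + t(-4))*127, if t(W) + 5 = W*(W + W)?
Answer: -16129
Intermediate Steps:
t(W) = -5 + 2*W² (t(W) = -5 + W*(W + W) = -5 + W*(2*W) = -5 + 2*W²)
(-154 + t(-4))*127 = (-154 + (-5 + 2*(-4)²))*127 = (-154 + (-5 + 2*16))*127 = (-154 + (-5 + 32))*127 = (-154 + 27)*127 = -127*127 = -16129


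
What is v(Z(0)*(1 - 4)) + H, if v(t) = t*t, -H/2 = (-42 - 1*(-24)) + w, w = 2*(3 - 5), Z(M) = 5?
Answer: 269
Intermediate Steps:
w = -4 (w = 2*(-2) = -4)
H = 44 (H = -2*((-42 - 1*(-24)) - 4) = -2*((-42 + 24) - 4) = -2*(-18 - 4) = -2*(-22) = 44)
v(t) = t**2
v(Z(0)*(1 - 4)) + H = (5*(1 - 4))**2 + 44 = (5*(-3))**2 + 44 = (-15)**2 + 44 = 225 + 44 = 269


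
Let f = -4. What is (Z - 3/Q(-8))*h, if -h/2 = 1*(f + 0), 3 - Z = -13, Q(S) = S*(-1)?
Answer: 125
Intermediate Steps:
Q(S) = -S
Z = 16 (Z = 3 - 1*(-13) = 3 + 13 = 16)
h = 8 (h = -2*(-4 + 0) = -2*(-4) = 8)
(Z - 3/Q(-8))*h = (16 - 3/((-1*(-8))))*8 = (16 - 3/8)*8 = (125/8)*8 = 125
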